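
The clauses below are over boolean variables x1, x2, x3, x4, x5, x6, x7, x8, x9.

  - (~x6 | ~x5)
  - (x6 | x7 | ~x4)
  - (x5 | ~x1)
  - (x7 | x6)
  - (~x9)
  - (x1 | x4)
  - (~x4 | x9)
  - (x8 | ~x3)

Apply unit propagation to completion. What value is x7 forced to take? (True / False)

True

Unit clause (~x9) sets x9 = False.
In (x9 | ~x4), x9 is now false; ~x4 must hold, so x4 = False.
From (x4 | x1) and x4 = False: x1 = True.
In (~x1 | x5), ~x1 is now false; x5 must hold, so x5 = True.
(~x6 | ~x5) with x5 = True leaves only ~x6, so x6 = False.
From (x7 | x6) and x6 = False: x7 = True.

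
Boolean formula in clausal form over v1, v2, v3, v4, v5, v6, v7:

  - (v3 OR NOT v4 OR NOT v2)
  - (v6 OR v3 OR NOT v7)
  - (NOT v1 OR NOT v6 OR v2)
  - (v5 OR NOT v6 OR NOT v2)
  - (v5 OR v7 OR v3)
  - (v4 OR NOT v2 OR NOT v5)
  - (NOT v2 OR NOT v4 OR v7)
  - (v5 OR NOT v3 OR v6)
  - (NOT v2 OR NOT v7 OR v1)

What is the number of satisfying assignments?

28

Split on v2, then v3.
  v2=1, v3=1: remaining (v1,v4,v5,v6,v7) ∈ {(1,1,1,0,1); (1,1,1,1,1)} — 2.
  v2=1, v3=0: a clause becomes empty — 0.
  v2=0, v3=1: v4, v7 free; 4 ways for (v1,v5,v6) × 2^2 = 16.
  v2=0, v3=0: v4 free; 5 ways for (v1,v5,v6,v7) × 2^1 = 10.
Total: 2 + 0 + 16 + 10 = 28.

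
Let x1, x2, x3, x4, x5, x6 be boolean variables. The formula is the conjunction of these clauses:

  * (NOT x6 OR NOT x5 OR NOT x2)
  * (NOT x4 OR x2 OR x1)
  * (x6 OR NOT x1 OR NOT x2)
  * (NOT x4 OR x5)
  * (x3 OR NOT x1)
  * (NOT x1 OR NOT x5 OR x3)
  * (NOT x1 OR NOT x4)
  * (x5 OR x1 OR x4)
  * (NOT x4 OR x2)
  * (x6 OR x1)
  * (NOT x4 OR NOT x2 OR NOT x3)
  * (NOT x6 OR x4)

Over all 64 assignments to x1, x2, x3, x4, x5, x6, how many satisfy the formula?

Satisfying assignments:
  x1=1 x2=0 x3=1 x4=0 x5=0 x6=0
  x1=1 x2=0 x3=1 x4=0 x5=1 x6=0
Count: 2.

2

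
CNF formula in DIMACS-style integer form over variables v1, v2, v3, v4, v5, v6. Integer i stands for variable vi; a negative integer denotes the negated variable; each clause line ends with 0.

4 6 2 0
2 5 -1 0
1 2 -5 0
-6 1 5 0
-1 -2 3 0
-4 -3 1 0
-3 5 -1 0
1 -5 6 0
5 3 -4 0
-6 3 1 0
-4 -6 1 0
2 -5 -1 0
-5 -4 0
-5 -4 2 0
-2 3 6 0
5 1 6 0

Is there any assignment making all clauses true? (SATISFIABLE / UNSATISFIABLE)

SATISFIABLE

Try v1 = True.
Set v2 = True and propagate.
  then v3 is forced to True.
  then v5 is forced to True.
  then v4 is forced to False.
v6 is now unconstrained; take v6 = False.
Every clause has at least one true literal under this assignment.
So v1=T  v2=T  v3=T  v4=F  v5=T  v6=F is a satisfying assignment.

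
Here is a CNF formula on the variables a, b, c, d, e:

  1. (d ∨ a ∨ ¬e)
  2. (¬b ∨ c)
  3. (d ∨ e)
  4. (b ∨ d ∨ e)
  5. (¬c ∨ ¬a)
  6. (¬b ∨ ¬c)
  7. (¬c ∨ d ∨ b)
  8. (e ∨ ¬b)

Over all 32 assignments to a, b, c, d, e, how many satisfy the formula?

7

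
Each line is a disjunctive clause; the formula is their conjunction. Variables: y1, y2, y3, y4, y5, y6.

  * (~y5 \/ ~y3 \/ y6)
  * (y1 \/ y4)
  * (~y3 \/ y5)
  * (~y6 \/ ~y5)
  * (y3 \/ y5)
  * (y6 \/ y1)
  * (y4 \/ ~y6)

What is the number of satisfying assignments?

4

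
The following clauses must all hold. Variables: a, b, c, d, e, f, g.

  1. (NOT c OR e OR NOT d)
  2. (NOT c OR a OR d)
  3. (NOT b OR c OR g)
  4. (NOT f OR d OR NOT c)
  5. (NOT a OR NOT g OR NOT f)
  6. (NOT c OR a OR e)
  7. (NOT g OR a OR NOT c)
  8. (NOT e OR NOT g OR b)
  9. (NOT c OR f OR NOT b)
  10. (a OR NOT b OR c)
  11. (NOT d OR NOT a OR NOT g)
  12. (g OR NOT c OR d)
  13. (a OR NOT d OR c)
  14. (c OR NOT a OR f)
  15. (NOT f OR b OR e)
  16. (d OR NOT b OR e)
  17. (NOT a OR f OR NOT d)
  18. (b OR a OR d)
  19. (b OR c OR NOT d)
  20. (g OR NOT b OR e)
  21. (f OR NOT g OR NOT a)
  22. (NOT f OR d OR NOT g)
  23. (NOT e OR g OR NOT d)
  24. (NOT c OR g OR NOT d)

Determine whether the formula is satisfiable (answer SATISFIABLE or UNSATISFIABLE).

SATISFIABLE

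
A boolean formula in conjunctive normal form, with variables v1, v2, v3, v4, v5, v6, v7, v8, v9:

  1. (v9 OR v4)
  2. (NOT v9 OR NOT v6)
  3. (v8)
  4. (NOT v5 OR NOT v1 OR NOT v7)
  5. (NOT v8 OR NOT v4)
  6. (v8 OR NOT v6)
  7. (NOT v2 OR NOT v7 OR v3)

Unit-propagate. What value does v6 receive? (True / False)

(v8) is a unit clause: v8 = True.
(NOT v4 OR NOT v8): since v8 = True, the clause reduces to (NOT v4). v4 = False.
(v9 OR v4) with v4 = False leaves only v9, so v9 = True.
From (NOT v6 OR NOT v9) and v9 = True: v6 = False.

False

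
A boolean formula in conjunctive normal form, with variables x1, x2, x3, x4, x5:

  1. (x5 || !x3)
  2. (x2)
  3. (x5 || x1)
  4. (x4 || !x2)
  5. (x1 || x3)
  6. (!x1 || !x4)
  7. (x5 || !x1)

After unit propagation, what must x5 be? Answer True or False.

Unit clause (x2) sets x2 = True.
In (!x2 || x4), !x2 is now false; x4 must hold, so x4 = True.
(!x1 || !x4) with x4 = True leaves only !x1, so x1 = False.
From (x1 || x5) and x1 = False: x5 = True.

True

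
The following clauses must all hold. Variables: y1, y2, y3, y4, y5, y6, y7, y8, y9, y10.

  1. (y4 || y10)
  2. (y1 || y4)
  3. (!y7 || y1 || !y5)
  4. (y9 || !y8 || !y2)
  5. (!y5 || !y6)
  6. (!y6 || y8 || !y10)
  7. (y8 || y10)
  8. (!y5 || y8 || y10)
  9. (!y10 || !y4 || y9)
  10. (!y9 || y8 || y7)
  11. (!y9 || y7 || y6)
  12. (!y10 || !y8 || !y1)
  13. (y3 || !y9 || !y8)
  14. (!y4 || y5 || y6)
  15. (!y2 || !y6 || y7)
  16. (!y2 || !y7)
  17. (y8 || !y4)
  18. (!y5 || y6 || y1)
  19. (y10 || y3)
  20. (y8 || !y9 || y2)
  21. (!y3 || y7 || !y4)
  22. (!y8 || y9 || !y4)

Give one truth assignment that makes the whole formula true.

y1=1, y2=0, y3=1, y4=0, y5=0, y6=0, y7=0, y8=0, y9=0, y10=1

Set y1 = True and propagate.
Try y2 = False.
Try y3 = True.
For the remaining variables, y4 = False, y5 = False, y6 = False, y7 = False, y8 = False, y9 = False, y10 = True works.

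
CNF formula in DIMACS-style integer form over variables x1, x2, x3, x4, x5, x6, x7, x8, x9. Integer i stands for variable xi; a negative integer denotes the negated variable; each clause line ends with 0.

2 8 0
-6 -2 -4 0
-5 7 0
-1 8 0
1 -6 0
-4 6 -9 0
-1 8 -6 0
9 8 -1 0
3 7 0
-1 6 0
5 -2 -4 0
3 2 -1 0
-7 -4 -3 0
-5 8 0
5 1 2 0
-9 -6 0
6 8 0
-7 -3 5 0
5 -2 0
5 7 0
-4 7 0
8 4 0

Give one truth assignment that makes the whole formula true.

x1=F, x2=F, x3=T, x4=F, x5=T, x6=F, x7=T, x8=T, x9=F

x8 occurs only positively in the remaining clauses — set x8 = True.
Try x1 = False.
  then x6 is forced to False.
Try x2 = False.
  then x5 is forced to True.
  then x7 is forced to True.
For the remaining variables, x3 = True, x4 = False, x9 = False works.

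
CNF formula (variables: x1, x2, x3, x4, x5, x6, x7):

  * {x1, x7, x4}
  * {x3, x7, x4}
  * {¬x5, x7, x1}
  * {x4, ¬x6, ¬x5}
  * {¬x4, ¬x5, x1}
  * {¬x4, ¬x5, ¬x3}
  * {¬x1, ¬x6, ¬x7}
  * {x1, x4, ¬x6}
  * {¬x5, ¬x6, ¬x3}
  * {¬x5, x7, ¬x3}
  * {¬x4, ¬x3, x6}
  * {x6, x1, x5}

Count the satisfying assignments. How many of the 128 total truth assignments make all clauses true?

38

Split on x4, then x5.
  x4=T, x5=T: x2 free; 3 ways for (x1,x3,x6,x7) × 2^1 = 6.
  x4=T, x5=F: x2 free; 8 ways for (x1,x3,x6,x7) × 2^1 = 16.
  x4=F, x5=T: forces x6=F; x7=T; x1, x2, x3 free → 2^3 = 8.
  x4=F, x5=F: x2 free; 4 ways for (x1,x3,x6,x7) × 2^1 = 8.
Total: 6 + 16 + 8 + 8 = 38.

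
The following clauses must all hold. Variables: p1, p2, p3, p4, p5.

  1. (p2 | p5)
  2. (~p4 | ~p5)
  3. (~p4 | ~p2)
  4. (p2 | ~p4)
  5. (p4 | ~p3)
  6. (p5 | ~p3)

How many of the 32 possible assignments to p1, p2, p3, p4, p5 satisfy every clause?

6

The models are:
  p1=0 p2=0 p3=0 p4=0 p5=1
  p1=0 p2=1 p3=0 p4=0 p5=0
  p1=0 p2=1 p3=0 p4=0 p5=1
  p1=1 p2=0 p3=0 p4=0 p5=1
  p1=1 p2=1 p3=0 p4=0 p5=0
  p1=1 p2=1 p3=0 p4=0 p5=1
Count: 6.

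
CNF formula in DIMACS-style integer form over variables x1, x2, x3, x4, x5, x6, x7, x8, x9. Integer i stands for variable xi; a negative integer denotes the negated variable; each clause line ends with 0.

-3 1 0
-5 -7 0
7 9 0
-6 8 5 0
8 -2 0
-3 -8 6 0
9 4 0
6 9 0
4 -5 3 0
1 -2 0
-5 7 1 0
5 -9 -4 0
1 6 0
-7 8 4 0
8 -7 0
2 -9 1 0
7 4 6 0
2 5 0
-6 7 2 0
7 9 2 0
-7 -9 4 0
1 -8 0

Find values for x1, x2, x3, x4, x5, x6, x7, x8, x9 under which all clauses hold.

x1=T, x2=T, x3=F, x4=T, x5=T, x6=T, x7=F, x8=T, x9=T

x1 occurs only positively in the remaining clauses — set x1 = True.
Try x2 = True.
  then x8 is forced to True.
The remaining clauses are satisfied by x3 = False, x4 = True, x5 = True, x6 = True, x7 = False, x9 = True.
Every clause has at least one true literal under this assignment.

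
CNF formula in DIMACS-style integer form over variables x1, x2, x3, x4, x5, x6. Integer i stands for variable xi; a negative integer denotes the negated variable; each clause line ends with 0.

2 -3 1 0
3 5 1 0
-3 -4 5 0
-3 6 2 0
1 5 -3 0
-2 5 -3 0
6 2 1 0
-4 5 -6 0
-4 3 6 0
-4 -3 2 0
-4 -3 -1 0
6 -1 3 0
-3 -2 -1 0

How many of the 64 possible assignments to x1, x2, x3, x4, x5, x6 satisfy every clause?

17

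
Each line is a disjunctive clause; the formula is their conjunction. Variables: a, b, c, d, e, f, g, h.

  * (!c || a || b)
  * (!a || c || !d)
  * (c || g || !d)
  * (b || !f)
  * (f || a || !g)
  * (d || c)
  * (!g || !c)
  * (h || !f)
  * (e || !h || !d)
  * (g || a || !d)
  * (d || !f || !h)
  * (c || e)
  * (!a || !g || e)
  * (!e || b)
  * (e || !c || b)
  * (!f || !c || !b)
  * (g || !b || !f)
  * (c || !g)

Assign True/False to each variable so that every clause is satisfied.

Branch on a: take a = True.
Try b = True.
Set c = True and propagate.
  then g is forced to False.
  then f is forced to False.
The remaining clauses are satisfied by d = False, e = True, h = False.

a=1  b=1  c=1  d=0  e=1  f=0  g=0  h=0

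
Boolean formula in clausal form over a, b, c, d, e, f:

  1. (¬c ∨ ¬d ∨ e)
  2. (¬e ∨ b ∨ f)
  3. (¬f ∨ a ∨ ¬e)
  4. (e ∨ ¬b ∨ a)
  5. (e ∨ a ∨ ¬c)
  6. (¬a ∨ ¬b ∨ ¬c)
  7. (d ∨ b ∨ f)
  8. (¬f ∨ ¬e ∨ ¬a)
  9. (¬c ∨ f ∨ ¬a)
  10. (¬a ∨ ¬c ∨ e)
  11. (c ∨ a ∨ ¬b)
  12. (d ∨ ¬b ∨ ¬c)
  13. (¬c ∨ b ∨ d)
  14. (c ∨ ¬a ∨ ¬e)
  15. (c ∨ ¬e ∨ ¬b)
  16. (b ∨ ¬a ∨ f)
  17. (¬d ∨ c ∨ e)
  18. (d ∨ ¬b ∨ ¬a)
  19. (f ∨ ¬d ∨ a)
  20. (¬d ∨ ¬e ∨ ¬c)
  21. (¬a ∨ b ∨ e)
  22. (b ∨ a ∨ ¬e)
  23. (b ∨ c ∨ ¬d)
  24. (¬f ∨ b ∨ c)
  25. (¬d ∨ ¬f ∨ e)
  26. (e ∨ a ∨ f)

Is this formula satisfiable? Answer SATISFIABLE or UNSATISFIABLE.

a = True:
  c = True:
    propagation gives b=False, f=True, e=False; an empty clause results — contradiction.
  c = False:
    propagation gives e=False, d=False, b=False; an empty clause results — contradiction.
a = False:
  e = True:
    propagation gives f=False, b=True, c=True, d=True; an empty clause results — contradiction.
  e = False:
    propagation gives b=False, c=False, d=False, f=True; an empty clause results — contradiction.
Every branch closes, so no satisfying assignment exists.

UNSATISFIABLE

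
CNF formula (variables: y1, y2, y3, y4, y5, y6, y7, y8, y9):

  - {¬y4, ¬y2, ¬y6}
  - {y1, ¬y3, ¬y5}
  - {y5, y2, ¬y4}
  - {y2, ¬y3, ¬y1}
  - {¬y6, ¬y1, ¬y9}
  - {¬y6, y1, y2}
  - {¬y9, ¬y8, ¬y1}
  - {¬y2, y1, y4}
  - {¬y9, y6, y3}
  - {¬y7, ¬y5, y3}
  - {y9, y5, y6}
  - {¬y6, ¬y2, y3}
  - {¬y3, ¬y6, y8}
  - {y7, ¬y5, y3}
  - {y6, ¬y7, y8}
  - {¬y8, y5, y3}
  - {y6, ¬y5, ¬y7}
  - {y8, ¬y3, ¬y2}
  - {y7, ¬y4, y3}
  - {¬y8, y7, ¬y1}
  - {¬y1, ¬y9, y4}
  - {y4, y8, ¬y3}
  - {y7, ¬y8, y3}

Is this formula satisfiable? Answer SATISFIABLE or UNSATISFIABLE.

SATISFIABLE

Try y1 = True.
Try y2 = False.
  then y3 is forced to False.
The remaining clauses are satisfied by y4 = False, y5 = False, y6 = True, y7 = False, y8 = False, y9 = False.
Every clause has at least one true literal under this assignment.
So y1=T, y2=F, y3=F, y4=F, y5=F, y6=T, y7=F, y8=F, y9=F is a satisfying assignment.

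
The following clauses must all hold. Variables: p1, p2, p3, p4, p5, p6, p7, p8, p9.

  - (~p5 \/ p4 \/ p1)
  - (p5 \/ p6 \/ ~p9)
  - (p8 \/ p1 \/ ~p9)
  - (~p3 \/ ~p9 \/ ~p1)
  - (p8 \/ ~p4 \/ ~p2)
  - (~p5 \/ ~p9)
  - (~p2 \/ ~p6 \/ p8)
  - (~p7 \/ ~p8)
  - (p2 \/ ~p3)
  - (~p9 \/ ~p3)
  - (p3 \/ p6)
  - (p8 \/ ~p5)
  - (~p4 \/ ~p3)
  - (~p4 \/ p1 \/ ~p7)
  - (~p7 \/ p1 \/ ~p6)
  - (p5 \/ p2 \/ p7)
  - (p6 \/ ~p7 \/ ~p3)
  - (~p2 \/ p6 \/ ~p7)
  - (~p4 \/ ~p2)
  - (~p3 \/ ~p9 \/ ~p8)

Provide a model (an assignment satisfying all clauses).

p9 occurs only negated in the remaining clauses — set p9 = False.
Branch on p1: take p1 = True.
Set p2 = True and propagate.
  then p4 is forced to False.
The remaining clauses are satisfied by p3 = True, p5 = True, p6 = False, p7 = False, p8 = True.

p1=1, p2=1, p3=1, p4=0, p5=1, p6=0, p7=0, p8=1, p9=0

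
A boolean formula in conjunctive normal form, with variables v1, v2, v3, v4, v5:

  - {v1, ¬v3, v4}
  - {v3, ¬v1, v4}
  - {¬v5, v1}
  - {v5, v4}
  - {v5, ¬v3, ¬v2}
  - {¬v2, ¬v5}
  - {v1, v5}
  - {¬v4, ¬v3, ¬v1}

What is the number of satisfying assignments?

4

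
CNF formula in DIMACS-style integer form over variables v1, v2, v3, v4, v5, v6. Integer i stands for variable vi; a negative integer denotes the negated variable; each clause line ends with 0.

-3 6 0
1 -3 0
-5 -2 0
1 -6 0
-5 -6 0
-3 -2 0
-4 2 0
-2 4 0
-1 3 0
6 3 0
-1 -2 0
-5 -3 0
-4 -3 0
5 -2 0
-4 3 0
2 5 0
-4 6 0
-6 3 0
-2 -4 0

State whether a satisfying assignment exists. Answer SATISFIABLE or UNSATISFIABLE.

UNSATISFIABLE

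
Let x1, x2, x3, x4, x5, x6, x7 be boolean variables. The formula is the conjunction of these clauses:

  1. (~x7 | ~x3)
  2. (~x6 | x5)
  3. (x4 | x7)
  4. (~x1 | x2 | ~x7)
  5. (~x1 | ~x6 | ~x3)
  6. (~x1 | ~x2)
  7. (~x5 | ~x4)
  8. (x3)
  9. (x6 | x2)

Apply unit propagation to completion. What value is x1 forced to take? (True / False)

False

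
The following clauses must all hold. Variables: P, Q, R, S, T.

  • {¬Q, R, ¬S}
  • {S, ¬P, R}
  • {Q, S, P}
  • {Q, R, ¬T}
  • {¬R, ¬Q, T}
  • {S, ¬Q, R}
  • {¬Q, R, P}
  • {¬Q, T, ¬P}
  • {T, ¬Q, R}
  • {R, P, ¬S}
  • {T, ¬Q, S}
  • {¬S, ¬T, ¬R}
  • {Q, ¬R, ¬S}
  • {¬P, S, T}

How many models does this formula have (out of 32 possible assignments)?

Satisfying assignments:
  P=0 Q=1 R=1 S=0 T=1
  P=1 Q=0 R=0 S=1 T=0
  P=1 Q=0 R=1 S=0 T=1
  P=1 Q=1 R=1 S=0 T=1
Count: 4.

4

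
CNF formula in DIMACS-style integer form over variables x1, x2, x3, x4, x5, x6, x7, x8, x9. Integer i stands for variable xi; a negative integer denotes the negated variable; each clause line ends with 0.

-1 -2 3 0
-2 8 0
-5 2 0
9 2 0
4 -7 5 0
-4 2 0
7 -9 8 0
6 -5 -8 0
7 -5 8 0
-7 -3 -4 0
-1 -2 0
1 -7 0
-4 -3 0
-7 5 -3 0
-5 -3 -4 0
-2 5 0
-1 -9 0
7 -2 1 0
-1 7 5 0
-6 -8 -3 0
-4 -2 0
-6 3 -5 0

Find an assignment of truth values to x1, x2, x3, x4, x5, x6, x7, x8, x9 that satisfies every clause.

Try x1 = False.
  then x7 is forced to False.
  then x2 is forced to False.
  then x5 is forced to False.
  then x9 is forced to True.
  then x4 is forced to False.
  then x8 is forced to True.
The remaining clauses are satisfied by x3 = False, x6 = False.
Every clause has at least one true literal under this assignment.

x1=F  x2=F  x3=F  x4=F  x5=F  x6=F  x7=F  x8=T  x9=T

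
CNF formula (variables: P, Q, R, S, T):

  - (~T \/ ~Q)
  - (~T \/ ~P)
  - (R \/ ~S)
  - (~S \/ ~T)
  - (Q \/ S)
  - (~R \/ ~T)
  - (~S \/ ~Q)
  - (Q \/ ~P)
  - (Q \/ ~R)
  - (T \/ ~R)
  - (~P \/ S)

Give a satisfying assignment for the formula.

Pure literal: P appears only negated; assign P = False.
Try Q = True.
  then T is forced to False.
  then S is forced to False.
  then R is forced to False.

P = False, Q = True, R = False, S = False, T = False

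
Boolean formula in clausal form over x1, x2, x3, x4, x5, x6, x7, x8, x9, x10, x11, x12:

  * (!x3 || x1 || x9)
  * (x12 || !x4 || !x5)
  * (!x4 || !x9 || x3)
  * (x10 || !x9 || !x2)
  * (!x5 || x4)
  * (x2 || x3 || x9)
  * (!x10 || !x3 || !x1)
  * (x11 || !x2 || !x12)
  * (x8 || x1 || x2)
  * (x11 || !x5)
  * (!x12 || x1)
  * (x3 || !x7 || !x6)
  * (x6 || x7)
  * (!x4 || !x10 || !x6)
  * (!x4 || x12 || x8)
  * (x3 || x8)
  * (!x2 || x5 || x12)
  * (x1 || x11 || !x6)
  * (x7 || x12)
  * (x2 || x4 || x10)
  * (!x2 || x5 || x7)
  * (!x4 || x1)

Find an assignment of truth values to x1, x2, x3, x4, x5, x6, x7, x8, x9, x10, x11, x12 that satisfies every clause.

x1=T  x2=F  x3=T  x4=T  x5=T  x6=T  x7=T  x8=F  x9=T  x10=F  x11=T  x12=T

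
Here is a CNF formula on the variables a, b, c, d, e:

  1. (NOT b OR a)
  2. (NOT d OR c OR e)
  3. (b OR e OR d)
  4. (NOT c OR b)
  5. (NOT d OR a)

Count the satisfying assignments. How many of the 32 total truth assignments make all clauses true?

Split on b, then d.
  b=1, d=1: remaining (a,c,e) ∈ {(1,0,1); (1,1,0); (1,1,1)} — 3.
  b=1, d=0: remaining (a,c,e) ∈ {(1,0,0); (1,0,1); (1,1,0); (1,1,1)} — 4.
  b=0, d=1: remaining (a,c,e) ∈ {(1,0,1)} — 1.
  b=0, d=0: remaining (a,c,e) ∈ {(0,0,1); (1,0,1)} — 2.
Total: 3 + 4 + 1 + 2 = 10.

10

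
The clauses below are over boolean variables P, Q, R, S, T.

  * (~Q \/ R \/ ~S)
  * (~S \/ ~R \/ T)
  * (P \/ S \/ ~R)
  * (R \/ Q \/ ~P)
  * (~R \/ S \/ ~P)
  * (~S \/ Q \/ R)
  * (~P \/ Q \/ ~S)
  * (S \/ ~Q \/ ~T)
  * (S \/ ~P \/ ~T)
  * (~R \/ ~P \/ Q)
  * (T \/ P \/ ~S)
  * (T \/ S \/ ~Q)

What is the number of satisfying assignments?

The models are:
  P=0 Q=0 R=0 S=0 T=0
  P=0 Q=0 R=0 S=0 T=1
  P=0 Q=0 R=1 S=1 T=1
  P=0 Q=1 R=1 S=1 T=1
  P=1 Q=1 R=1 S=1 T=1
That's 5 in total.

5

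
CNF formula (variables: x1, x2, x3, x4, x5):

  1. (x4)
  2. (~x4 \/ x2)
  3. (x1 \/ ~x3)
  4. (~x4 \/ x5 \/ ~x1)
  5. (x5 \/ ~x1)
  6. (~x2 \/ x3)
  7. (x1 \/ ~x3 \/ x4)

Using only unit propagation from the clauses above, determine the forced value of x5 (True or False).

True

(x4) stands alone — x4 = True.
In (x2 \/ ~x4), ~x4 is now false; x2 must hold, so x2 = True.
From (x3 \/ ~x2) and x2 = True: x3 = True.
In (x1 \/ ~x3), ~x3 is now false; x1 must hold, so x1 = True.
From (x5 \/ ~x1 \/ ~x4) and x4 = True, x1 = True: x5 = True.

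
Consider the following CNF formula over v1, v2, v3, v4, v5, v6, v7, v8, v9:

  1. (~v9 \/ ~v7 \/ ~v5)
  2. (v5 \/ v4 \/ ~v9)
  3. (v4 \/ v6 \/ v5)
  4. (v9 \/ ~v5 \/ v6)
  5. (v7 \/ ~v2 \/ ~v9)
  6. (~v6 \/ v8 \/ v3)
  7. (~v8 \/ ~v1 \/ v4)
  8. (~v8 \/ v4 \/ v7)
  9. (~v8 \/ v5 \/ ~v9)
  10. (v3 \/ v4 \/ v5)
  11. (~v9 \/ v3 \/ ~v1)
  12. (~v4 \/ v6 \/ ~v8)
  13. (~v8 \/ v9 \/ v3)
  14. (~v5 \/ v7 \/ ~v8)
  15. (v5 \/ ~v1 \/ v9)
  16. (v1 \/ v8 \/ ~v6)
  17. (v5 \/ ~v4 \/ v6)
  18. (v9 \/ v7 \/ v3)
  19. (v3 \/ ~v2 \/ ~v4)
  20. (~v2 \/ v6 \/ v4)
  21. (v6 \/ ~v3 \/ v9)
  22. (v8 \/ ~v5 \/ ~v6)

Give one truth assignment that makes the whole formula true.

v1=False, v2=False, v3=False, v4=True, v5=True, v6=False, v7=False, v8=False, v9=True

Check each clause:
  1. (~v7 \/ ~v9 \/ ~v5) — ~v7 is true.
  2. (~v9 \/ v4 \/ v5) — v4 is true.
  3. (v4 \/ v6 \/ v5) — v4 is true.
  4. (v9 \/ v6 \/ ~v5) — v9 is true.
  5. (~v2 \/ ~v9 \/ v7) — ~v2 is true.
  6. (~v6 \/ v8 \/ v3) — ~v6 is true.
  7. (~v1 \/ v4 \/ ~v8) — ~v8 is true.
  8. (v4 \/ v7 \/ ~v8) — ~v8 is true.
  9. (v5 \/ ~v8 \/ ~v9) — ~v8 is true.
  10. (v5 \/ v4 \/ v3) — v4 is true.
  11. (~v1 \/ v3 \/ ~v9) — ~v1 is true.
  12. (v6 \/ ~v8 \/ ~v4) — ~v8 is true.
  13. (v9 \/ ~v8 \/ v3) — ~v8 is true.
  14. (~v5 \/ v7 \/ ~v8) — ~v8 is true.
  15. (~v1 \/ v5 \/ v9) — v9 is true.
  16. (v8 \/ v1 \/ ~v6) — ~v6 is true.
  17. (v5 \/ v6 \/ ~v4) — v5 is true.
  18. (v3 \/ v9 \/ v7) — v9 is true.
  19. (v3 \/ ~v2 \/ ~v4) — ~v2 is true.
  20. (v4 \/ ~v2 \/ v6) — v4 is true.
  21. (v9 \/ v6 \/ ~v3) — v9 is true.
  22. (v8 \/ ~v6 \/ ~v5) — ~v6 is true.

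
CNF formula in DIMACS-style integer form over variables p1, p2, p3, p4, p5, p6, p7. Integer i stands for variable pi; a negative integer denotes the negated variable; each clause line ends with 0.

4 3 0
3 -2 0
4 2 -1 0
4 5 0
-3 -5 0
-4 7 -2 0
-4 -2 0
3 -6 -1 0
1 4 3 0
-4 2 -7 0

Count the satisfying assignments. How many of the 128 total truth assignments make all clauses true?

Split on p4, then p2.
  p4=1, p2=1: a clause becomes empty — 0.
  p4=1, p2=0: 10 of the 32 assignments to (p1,p3,p5,p6,p7) work.
  p4=0, p2=1: a clause becomes empty — 0.
  p4=0, p2=0: a clause becomes empty — 0.
Total: 0 + 10 + 0 + 0 = 10.

10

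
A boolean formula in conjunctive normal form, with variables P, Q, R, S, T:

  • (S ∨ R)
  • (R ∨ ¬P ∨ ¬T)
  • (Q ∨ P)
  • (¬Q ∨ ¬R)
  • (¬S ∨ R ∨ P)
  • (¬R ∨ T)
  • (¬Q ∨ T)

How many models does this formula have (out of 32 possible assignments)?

3

The models are:
  P=T Q=F R=F S=T T=F
  P=T Q=F R=T S=F T=T
  P=T Q=F R=T S=T T=T
That's 3 in total.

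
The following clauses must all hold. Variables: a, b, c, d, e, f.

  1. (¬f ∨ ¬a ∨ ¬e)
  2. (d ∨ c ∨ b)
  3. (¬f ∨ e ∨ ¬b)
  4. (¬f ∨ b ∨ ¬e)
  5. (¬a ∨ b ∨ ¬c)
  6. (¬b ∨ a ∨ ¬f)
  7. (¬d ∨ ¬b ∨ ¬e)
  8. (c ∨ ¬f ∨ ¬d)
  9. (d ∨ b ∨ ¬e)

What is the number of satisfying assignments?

Case analysis on b and e:
  b=T, e=T: remaining (a,c,d,f) ∈ {(F,F,F,F); (F,T,F,F); (T,F,F,F); (T,T,F,F)} — 4.
  b=T, e=F: forces f=F; a, c, d free → 2^3 = 8.
  b=F, e=T: remaining (a,c,d,f) ∈ {(F,F,T,F); (F,T,T,F); (T,F,T,F)} — 3.
  b=F, e=F: 6 of the 16 assignments to (a,c,d,f) work.
Total: 4 + 8 + 3 + 6 = 21.

21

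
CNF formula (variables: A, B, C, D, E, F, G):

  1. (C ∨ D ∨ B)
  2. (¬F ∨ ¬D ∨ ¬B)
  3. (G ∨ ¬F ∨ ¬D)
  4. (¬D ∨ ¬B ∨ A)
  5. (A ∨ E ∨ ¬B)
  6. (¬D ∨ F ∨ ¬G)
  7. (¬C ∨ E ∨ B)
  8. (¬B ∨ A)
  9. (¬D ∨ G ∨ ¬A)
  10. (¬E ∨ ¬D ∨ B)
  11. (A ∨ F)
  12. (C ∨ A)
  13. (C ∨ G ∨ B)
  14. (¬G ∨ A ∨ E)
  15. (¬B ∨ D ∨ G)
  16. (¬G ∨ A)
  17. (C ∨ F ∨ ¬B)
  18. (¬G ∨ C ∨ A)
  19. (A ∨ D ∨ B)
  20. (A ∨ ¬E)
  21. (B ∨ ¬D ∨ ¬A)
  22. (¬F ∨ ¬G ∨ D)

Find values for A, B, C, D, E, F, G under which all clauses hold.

A=True, B=False, C=True, D=False, E=True, F=False, G=True

Set A = True and propagate.
Branch on B: take B = False.
  then D is forced to False.
  then C is forced to True.
  then E is forced to True.
For the remaining variables, F = False, G = True works.
Every clause has at least one true literal under this assignment.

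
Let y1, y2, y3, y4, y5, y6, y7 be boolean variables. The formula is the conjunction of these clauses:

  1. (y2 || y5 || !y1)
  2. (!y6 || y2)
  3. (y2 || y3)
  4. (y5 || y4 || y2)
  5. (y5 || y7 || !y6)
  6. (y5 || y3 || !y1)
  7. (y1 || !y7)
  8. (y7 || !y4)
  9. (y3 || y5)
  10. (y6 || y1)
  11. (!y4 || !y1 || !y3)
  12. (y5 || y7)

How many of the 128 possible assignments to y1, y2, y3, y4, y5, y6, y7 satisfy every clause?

16

Case analysis on y5 and y1:
  y5=1, y1=1: 12 of the 32 assignments to (y2,y3,y4,y6,y7) work.
  y5=1, y1=0: remaining (y2,y3,y4,y6,y7) ∈ {(1,0,0,1,0); (1,1,0,1,0)} — 2.
  y5=0, y1=1: remaining (y2,y3,y4,y6,y7) ∈ {(1,1,0,0,1); (1,1,0,1,1)} — 2.
  y5=0, y1=0: a clause becomes empty — 0.
Total: 12 + 2 + 2 + 0 = 16.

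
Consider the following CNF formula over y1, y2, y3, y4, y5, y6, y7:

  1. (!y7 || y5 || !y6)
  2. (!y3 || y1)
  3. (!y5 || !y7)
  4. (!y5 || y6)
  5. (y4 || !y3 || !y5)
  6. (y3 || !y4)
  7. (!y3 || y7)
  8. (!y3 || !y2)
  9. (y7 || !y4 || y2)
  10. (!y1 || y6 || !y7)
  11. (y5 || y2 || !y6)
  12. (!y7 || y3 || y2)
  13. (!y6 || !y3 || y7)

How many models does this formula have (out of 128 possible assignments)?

Case analysis on y3 and y7:
  y3=1, y7=1: a clause becomes empty — 0.
  y3=1, y7=0: a clause becomes empty — 0.
  y3=0, y7=1: remaining (y1,y2,y4,y5,y6) ∈ {(0,1,0,0,0)} — 1.
  y3=0, y7=0: y1 free; 5 ways for (y2,y4,y5,y6) × 2^1 = 10.
Total: 0 + 0 + 1 + 10 = 11.

11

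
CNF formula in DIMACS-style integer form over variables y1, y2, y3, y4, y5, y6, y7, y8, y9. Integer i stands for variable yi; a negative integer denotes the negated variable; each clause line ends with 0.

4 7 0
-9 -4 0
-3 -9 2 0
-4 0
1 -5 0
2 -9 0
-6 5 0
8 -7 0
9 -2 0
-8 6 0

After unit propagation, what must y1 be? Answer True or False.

True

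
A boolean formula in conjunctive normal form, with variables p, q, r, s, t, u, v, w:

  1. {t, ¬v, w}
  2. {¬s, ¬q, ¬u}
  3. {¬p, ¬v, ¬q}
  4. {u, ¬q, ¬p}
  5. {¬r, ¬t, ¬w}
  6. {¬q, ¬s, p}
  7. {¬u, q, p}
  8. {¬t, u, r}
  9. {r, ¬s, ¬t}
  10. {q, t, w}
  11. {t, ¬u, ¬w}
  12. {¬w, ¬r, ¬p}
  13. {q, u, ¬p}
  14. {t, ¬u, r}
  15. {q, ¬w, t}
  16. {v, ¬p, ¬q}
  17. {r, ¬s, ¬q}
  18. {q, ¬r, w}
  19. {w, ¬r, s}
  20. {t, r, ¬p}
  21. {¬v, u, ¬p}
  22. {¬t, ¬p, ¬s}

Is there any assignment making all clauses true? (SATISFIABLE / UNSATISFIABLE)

SATISFIABLE

Try p = True.
The remaining clauses are satisfied by q = False, r = False, s = False, t = True, u = True, v = True, w = False.
So p=T, q=F, r=F, s=F, t=T, u=T, v=T, w=F is a satisfying assignment.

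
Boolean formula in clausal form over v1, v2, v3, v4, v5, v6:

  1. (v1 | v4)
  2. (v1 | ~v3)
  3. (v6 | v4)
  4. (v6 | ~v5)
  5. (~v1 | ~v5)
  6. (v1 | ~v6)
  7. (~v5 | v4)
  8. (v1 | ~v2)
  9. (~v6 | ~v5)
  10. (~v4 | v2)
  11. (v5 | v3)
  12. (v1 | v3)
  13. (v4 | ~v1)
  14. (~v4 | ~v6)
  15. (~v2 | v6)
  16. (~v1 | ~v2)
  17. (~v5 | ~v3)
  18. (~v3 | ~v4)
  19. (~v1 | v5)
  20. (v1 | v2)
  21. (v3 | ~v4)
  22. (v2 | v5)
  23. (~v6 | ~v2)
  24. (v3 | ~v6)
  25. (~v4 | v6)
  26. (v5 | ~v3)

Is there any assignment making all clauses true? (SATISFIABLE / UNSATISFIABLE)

UNSATISFIABLE

v1 = True:
  propagation gives v5=False; an empty clause results — contradiction.
v1 = False:
  propagation gives v4=True, v3=False; an empty clause results — contradiction.
Every branch closes, so no satisfying assignment exists.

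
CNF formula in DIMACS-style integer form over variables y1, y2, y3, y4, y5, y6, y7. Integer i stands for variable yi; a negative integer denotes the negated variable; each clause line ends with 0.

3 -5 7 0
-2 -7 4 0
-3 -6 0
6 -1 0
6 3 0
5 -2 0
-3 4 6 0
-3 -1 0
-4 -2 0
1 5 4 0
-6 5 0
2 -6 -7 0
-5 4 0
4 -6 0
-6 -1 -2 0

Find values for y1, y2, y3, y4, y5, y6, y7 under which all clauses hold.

Set y1 = False and propagate.
The remaining clauses are satisfied by y2 = False, y3 = True, y4 = True, y5 = True, y6 = False, y7 = False.
Check each clause:
  1. (y7 || !y5 || y3) — y3 is true.
  2. (!y2 || !y7 || y4) — !y7 is true.
  3. (!y3 || !y6) — !y6 is true.
  4. (!y1 || y6) — !y1 is true.
  5. (y3 || y6) — y3 is true.
  6. (!y2 || y5) — y5 is true.
  7. (y6 || !y3 || y4) — y4 is true.
  8. (!y1 || !y3) — !y1 is true.
  9. (!y2 || !y4) — !y2 is true.
  10. (y5 || y1 || y4) — y4 is true.
  11. (y5 || !y6) — !y6 is true.
  12. (y2 || !y7 || !y6) — !y7 is true.
  13. (!y5 || y4) — y4 is true.
  14. (y4 || !y6) — !y6 is true.
  15. (!y1 || !y6 || !y2) — !y6 is true.

y1=F, y2=F, y3=T, y4=T, y5=T, y6=F, y7=F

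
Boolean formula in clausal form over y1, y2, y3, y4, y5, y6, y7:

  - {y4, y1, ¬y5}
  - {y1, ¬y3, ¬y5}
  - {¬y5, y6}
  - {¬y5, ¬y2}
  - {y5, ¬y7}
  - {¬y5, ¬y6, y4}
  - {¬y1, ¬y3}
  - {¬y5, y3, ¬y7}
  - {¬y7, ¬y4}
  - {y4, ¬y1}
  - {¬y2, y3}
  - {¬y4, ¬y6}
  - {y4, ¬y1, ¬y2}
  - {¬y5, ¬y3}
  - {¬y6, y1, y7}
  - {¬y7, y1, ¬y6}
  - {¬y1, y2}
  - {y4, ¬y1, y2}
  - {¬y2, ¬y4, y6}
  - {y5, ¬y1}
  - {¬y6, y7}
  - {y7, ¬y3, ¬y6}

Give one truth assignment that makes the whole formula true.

y1=False, y2=False, y3=False, y4=True, y5=False, y6=False, y7=False

Check each clause:
  1. {y1, ¬y5, y4} — ¬y5 is true.
  2. {¬y3, y1, ¬y5} — ¬y5 is true.
  3. {y6, ¬y5} — ¬y5 is true.
  4. {¬y5, ¬y2} — ¬y5 is true.
  5. {¬y7, y5} — ¬y7 is true.
  6. {y4, ¬y5, ¬y6} — ¬y6 is true.
  7. {¬y1, ¬y3} — ¬y3 is true.
  8. {y3, ¬y5, ¬y7} — ¬y7 is true.
  9. {¬y7, ¬y4} — ¬y7 is true.
  10. {¬y1, y4} — y4 is true.
  11. {¬y2, y3} — ¬y2 is true.
  12. {¬y6, ¬y4} — ¬y6 is true.
  13. {¬y2, y4, ¬y1} — y4 is true.
  14. {¬y5, ¬y3} — ¬y5 is true.
  15. {¬y6, y7, y1} — ¬y6 is true.
  16. {y1, ¬y6, ¬y7} — ¬y6 is true.
  17. {¬y1, y2} — ¬y1 is true.
  18. {y2, y4, ¬y1} — y4 is true.
  19. {¬y2, ¬y4, y6} — ¬y2 is true.
  20. {y5, ¬y1} — ¬y1 is true.
  21. {y7, ¬y6} — ¬y6 is true.
  22. {y7, ¬y6, ¬y3} — ¬y6 is true.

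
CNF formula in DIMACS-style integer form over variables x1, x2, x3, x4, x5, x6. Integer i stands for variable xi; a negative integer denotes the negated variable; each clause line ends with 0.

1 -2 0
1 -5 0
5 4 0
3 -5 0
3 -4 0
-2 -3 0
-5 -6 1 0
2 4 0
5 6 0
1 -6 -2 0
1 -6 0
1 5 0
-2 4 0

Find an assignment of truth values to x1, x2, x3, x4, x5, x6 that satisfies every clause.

x1 = 1, x2 = 0, x3 = 1, x4 = 1, x5 = 1, x6 = 0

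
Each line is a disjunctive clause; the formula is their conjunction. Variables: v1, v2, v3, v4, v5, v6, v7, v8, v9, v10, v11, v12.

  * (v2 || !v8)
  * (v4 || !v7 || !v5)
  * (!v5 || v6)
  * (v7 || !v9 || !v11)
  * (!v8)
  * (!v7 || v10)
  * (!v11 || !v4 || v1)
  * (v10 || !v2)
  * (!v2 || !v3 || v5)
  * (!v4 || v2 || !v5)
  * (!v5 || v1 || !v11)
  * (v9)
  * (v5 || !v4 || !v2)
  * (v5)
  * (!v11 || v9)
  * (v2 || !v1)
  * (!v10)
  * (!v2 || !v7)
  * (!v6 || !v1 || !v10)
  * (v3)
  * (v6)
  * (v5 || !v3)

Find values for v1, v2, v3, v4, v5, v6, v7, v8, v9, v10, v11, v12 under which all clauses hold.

v1 = 0, v2 = 0, v3 = 1, v4 = 0, v5 = 1, v6 = 1, v7 = 0, v8 = 0, v9 = 1, v10 = 0, v11 = 0, v12 = 0

Unit propagation: (!v8) forces v8 = False.
(v9) is a unit clause, so v9 = True.
The clause (v5) is unit: v5 must be True.
(v6) is a unit clause, so v6 = True.
Unit propagation: (!v10) forces v10 = False.
(!v7) is a unit clause, so v7 = False.
(!v11) is a unit clause, so v11 = False.
The clause (!v2) is unit: v2 must be False.
(!v4) is a unit clause, so v4 = False.
(!v1) is a unit clause, so v1 = False.
The clause (v3) is unit: v3 must be True.
v12 is now unconstrained; take v12 = False.
Every clause has at least one true literal under this assignment.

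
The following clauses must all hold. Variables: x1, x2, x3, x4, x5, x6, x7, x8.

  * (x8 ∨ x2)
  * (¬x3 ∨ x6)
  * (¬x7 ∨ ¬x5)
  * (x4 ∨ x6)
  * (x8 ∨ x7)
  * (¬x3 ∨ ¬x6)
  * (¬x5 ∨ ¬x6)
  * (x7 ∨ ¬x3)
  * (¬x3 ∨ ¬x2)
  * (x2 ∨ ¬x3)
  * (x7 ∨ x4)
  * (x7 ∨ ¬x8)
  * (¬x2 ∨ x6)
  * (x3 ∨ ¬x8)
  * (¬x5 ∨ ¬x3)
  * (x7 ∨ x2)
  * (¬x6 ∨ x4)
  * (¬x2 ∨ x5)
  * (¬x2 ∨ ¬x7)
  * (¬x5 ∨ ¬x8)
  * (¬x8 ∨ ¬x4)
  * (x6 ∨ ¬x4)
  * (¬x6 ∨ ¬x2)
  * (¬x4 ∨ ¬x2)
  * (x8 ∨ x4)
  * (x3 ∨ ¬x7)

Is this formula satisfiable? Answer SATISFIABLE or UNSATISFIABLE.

x2 = True:
  propagation gives x3=False, x6=True; an empty clause results — contradiction.
x2 = False:
  propagation gives x8=True, x3=False; an empty clause results — contradiction.
Every branch closes, so no satisfying assignment exists.

UNSATISFIABLE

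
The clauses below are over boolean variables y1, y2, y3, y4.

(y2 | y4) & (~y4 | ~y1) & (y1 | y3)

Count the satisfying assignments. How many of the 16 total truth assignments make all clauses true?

5

Satisfying assignments:
  y1=F y2=F y3=T y4=T
  y1=F y2=T y3=T y4=F
  y1=F y2=T y3=T y4=T
  y1=T y2=T y3=F y4=F
  y1=T y2=T y3=T y4=F
That's 5 in total.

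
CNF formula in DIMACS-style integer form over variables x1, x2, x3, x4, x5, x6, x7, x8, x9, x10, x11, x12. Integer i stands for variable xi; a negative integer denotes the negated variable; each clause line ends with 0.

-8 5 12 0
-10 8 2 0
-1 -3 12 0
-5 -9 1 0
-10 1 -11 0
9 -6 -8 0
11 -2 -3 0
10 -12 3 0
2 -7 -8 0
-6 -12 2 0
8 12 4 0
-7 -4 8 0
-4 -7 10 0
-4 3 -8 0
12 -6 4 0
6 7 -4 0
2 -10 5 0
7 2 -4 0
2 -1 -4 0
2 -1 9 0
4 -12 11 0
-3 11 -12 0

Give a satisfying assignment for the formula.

x1 = True  x2 = True  x3 = False  x4 = False  x5 = False  x6 = True  x7 = False  x8 = False  x9 = True  x10 = True  x11 = True  x12 = True

Try x1 = True.
For the remaining variables, x2 = True, x3 = False, x4 = False, x5 = False, x6 = True, x7 = False, x8 = False, x9 = True, x10 = True, x11 = True, x12 = True works.
Check each clause:
  1. (!x8 || x12 || x5) — !x8 is true.
  2. (x8 || !x10 || x2) — x2 is true.
  3. (!x1 || x12 || !x3) — x12 is true.
  4. (x1 || !x5 || !x9) — x1 is true.
  5. (x1 || !x10 || !x11) — x1 is true.
  6. (!x8 || x9 || !x6) — !x8 is true.
  7. (!x2 || !x3 || x11) — x11 is true.
  8. (!x12 || x3 || x10) — x10 is true.
  9. (x2 || !x8 || !x7) — !x8 is true.
  10. (!x6 || !x12 || x2) — x2 is true.
  11. (x8 || x4 || x12) — x12 is true.
  12. (!x7 || !x4 || x8) — !x7 is true.
  13. (!x4 || !x7 || x10) — !x7 is true.
  14. (!x4 || !x8 || x3) — !x8 is true.
  15. (!x6 || x12 || x4) — x12 is true.
  16. (!x4 || x6 || x7) — !x4 is true.
  17. (x5 || x2 || !x10) — x2 is true.
  18. (x7 || !x4 || x2) — x2 is true.
  19. (x2 || !x4 || !x1) — x2 is true.
  20. (x9 || x2 || !x1) — x9 is true.
  21. (!x12 || x11 || x4) — x11 is true.
  22. (!x3 || !x12 || x11) — x11 is true.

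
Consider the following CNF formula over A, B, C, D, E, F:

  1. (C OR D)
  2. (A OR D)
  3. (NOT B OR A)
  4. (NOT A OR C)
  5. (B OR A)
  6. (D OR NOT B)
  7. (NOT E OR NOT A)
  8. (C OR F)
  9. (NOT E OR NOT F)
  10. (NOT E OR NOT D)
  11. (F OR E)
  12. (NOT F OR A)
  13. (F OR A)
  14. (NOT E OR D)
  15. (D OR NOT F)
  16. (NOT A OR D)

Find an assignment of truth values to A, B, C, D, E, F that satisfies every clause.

A = True  B = True  C = True  D = True  E = False  F = True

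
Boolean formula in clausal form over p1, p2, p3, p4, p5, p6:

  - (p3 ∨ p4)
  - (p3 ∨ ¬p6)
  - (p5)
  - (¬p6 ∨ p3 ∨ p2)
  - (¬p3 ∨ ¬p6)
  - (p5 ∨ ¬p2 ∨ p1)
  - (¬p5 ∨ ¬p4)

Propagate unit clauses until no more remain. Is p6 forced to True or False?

(p5) stands alone — p5 = True.
(¬p5 ∨ ¬p4): since p5 = True, the clause reduces to (¬p4). p4 = False.
From (p3 ∨ p4) and p4 = False: p3 = True.
From (¬p6 ∨ ¬p3) and p3 = True: p6 = False.

False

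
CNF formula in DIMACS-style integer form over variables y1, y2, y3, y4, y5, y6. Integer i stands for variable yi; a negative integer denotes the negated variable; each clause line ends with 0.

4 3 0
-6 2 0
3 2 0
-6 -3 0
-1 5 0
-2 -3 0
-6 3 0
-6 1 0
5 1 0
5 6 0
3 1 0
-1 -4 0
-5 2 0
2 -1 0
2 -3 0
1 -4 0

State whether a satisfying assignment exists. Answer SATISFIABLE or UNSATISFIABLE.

UNSATISFIABLE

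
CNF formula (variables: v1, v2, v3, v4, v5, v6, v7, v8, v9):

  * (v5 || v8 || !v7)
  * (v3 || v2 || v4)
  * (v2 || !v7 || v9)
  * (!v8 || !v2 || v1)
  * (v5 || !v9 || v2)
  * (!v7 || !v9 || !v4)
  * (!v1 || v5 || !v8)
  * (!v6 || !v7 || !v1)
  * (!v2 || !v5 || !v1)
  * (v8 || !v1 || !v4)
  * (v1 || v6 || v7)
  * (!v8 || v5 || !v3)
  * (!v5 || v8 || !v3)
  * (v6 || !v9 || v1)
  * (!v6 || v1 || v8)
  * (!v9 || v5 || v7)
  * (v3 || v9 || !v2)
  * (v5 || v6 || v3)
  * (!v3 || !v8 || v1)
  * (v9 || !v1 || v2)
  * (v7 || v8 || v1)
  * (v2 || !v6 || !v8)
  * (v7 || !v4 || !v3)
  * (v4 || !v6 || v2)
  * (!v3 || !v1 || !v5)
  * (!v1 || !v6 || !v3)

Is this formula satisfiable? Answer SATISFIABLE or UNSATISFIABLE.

SATISFIABLE

Branch on v1: take v1 = True.
The remaining clauses are satisfied by v2 = False, v3 = False, v4 = True, v5 = True, v6 = False, v7 = False, v8 = True, v9 = True.
So v1=T, v2=F, v3=F, v4=T, v5=T, v6=F, v7=F, v8=T, v9=T is a satisfying assignment.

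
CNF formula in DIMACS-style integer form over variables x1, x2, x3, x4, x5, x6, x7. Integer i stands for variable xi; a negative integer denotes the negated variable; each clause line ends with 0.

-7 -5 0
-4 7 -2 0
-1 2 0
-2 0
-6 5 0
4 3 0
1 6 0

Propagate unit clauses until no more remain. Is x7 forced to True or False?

(NOT x2) is a unit clause: x2 = False.
From (NOT x1 OR x2) and x2 = False: x1 = False.
From (x6 OR x1) and x1 = False: x6 = True.
In (NOT x6 OR x5), NOT x6 is now false; x5 must hold, so x5 = True.
From (NOT x5 OR NOT x7) and x5 = True: x7 = False.

False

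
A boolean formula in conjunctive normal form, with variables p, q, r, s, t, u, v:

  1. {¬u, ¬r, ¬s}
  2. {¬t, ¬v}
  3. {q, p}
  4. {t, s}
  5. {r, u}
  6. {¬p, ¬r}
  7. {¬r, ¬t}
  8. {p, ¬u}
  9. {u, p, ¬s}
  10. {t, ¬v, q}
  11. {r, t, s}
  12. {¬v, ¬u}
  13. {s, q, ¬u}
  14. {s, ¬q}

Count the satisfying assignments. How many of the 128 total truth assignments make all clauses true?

4

The models are:
  p=T q=F r=F s=T t=F u=T v=F
  p=T q=F r=F s=T t=T u=T v=F
  p=T q=T r=F s=T t=F u=T v=F
  p=T q=T r=F s=T t=T u=T v=F
Count: 4.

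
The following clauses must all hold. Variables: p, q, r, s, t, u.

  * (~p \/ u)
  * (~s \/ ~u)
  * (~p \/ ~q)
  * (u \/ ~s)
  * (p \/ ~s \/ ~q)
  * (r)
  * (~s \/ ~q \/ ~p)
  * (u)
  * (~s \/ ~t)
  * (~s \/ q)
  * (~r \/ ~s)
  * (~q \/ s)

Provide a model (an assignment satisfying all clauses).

p=0, q=0, r=1, s=0, t=1, u=1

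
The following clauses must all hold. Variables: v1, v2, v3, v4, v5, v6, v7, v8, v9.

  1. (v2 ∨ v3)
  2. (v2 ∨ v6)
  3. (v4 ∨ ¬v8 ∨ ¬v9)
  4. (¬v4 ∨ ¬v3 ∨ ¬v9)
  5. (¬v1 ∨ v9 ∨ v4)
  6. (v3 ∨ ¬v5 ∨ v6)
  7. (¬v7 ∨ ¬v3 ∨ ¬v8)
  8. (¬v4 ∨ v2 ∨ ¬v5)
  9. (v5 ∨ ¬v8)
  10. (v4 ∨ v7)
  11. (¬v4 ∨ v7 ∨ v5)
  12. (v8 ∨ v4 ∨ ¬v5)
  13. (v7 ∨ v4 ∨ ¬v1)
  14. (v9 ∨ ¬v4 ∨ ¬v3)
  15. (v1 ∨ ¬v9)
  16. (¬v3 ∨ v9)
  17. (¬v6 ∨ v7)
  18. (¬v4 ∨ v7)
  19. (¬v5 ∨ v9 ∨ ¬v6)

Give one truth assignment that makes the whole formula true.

v1 = True, v2 = True, v3 = False, v4 = True, v5 = False, v6 = True, v7 = True, v8 = False, v9 = False

Check each clause:
  1. (v2 ∨ v3) — v2 is true.
  2. (v6 ∨ v2) — v2 is true.
  3. (¬v9 ∨ v4 ∨ ¬v8) — ¬v8 is true.
  4. (¬v9 ∨ ¬v3 ∨ ¬v4) — ¬v3 is true.
  5. (¬v1 ∨ v9 ∨ v4) — v4 is true.
  6. (v6 ∨ v3 ∨ ¬v5) — v6 is true.
  7. (¬v3 ∨ ¬v7 ∨ ¬v8) — ¬v8 is true.
  8. (¬v4 ∨ ¬v5 ∨ v2) — v2 is true.
  9. (¬v8 ∨ v5) — ¬v8 is true.
  10. (v7 ∨ v4) — v4 is true.
  11. (v5 ∨ ¬v4 ∨ v7) — v7 is true.
  12. (¬v5 ∨ v8 ∨ v4) — ¬v5 is true.
  13. (v7 ∨ ¬v1 ∨ v4) — v4 is true.
  14. (¬v3 ∨ v9 ∨ ¬v4) — ¬v3 is true.
  15. (v1 ∨ ¬v9) — v1 is true.
  16. (¬v3 ∨ v9) — ¬v3 is true.
  17. (v7 ∨ ¬v6) — v7 is true.
  18. (¬v4 ∨ v7) — v7 is true.
  19. (v9 ∨ ¬v5 ∨ ¬v6) — ¬v5 is true.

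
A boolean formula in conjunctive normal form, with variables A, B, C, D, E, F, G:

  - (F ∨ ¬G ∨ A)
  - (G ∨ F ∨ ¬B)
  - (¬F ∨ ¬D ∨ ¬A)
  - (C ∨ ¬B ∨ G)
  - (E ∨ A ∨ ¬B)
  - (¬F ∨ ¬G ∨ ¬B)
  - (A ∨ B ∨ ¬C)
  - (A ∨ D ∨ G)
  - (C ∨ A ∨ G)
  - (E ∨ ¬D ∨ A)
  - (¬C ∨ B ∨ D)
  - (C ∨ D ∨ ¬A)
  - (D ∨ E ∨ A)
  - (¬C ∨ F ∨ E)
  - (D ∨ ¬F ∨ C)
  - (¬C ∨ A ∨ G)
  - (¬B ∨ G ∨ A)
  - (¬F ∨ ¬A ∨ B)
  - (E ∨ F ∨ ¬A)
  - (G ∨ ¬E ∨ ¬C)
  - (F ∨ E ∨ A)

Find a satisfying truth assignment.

A=True, B=False, C=False, D=True, E=True, F=False, G=False

Set A = True and propagate.
The remaining clauses are satisfied by B = False, C = False, D = True, E = True, F = False, G = False.
Every clause has at least one true literal under this assignment.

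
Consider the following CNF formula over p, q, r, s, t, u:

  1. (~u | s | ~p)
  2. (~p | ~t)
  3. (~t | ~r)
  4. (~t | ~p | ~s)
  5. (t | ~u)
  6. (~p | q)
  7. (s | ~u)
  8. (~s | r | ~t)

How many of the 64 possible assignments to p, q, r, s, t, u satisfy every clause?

Case analysis on t and p:
  t=T, p=T: a clause becomes empty — 0.
  t=T, p=F: remaining (q,r,s,u) ∈ {(F,F,F,F); (T,F,F,F)} — 2.
  t=F, p=T: remaining (q,r,s,u) ∈ {(T,F,F,F); (T,F,T,F); (T,T,F,F); (T,T,T,F)} — 4.
  t=F, p=F: forces u=F; q, r, s free → 2^3 = 8.
Total: 0 + 2 + 4 + 8 = 14.

14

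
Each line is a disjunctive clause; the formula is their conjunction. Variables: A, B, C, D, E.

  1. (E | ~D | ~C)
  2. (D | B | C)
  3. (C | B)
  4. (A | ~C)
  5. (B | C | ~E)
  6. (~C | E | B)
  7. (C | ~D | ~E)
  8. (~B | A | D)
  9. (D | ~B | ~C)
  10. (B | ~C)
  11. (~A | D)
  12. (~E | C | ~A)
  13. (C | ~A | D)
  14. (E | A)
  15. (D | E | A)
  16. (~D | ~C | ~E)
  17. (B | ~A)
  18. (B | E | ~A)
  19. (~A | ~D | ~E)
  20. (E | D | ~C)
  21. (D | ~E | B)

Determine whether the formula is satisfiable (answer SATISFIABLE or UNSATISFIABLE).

SATISFIABLE

Set A = True and propagate.
  then D is forced to True.
  then B is forced to True.
  then E is forced to False.
  then C is forced to False.
Every clause has at least one true literal under this assignment.
So A=T, B=T, C=F, D=T, E=F is a satisfying assignment.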